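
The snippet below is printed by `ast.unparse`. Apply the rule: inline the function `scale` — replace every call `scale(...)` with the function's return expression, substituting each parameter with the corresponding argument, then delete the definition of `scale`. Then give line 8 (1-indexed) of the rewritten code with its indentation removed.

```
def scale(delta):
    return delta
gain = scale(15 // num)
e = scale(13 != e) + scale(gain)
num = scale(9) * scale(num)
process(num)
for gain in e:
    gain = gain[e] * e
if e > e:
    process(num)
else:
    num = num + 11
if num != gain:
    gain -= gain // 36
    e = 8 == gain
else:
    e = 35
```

Transformed code:
gain = 15 // num
e = (13 != e) + gain
num = 9 * num
process(num)
for gain in e:
    gain = gain[e] * e
if e > e:
    process(num)
else:
    num = num + 11
if num != gain:
    gain -= gain // 36
    e = 8 == gain
else:
    e = 35

process(num)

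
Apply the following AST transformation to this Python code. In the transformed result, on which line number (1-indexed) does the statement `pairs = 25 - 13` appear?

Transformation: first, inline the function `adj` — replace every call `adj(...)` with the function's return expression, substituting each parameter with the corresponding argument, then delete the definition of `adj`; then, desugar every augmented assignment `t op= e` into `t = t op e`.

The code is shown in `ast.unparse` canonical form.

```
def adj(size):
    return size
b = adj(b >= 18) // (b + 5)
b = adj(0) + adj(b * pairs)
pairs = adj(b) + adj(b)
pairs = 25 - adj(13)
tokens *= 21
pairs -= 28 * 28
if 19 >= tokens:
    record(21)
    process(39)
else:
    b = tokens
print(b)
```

Transformed code:
b = (b >= 18) // (b + 5)
b = 0 + b * pairs
pairs = b + b
pairs = 25 - 13
tokens = tokens * 21
pairs = pairs - 28 * 28
if 19 >= tokens:
    record(21)
    process(39)
else:
    b = tokens
print(b)

4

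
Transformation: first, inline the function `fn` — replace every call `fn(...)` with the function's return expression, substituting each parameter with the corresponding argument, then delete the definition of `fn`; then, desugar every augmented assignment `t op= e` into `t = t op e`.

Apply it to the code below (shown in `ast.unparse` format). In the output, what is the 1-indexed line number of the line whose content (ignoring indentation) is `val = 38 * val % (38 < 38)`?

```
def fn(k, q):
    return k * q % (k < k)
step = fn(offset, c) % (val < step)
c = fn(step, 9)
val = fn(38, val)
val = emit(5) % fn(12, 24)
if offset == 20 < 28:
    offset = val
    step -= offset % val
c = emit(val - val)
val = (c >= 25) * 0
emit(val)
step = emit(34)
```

Transformed code:
step = offset * c % (offset < offset) % (val < step)
c = step * 9 % (step < step)
val = 38 * val % (38 < 38)
val = emit(5) % (12 * 24 % (12 < 12))
if offset == 20 < 28:
    offset = val
    step = step - offset % val
c = emit(val - val)
val = (c >= 25) * 0
emit(val)
step = emit(34)

3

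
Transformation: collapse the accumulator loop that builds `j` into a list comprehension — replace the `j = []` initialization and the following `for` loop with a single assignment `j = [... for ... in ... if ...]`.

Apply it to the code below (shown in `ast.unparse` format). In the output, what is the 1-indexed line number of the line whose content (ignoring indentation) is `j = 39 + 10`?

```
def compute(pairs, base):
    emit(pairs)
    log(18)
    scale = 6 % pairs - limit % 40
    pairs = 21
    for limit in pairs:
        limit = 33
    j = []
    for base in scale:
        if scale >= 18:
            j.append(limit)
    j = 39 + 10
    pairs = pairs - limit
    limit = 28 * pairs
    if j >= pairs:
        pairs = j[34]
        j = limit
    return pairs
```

9

Transformed code:
def compute(pairs, base):
    emit(pairs)
    log(18)
    scale = 6 % pairs - limit % 40
    pairs = 21
    for limit in pairs:
        limit = 33
    j = [limit for base in scale if scale >= 18]
    j = 39 + 10
    pairs = pairs - limit
    limit = 28 * pairs
    if j >= pairs:
        pairs = j[34]
        j = limit
    return pairs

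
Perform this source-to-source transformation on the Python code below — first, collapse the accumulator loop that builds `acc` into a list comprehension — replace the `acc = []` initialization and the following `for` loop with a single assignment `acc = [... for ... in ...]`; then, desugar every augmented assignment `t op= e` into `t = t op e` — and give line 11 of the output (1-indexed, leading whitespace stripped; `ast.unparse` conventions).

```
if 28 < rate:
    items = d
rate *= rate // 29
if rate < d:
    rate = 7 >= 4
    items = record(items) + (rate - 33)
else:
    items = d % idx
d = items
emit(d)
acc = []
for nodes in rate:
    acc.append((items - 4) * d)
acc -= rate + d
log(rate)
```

Transformed code:
if 28 < rate:
    items = d
rate = rate * (rate // 29)
if rate < d:
    rate = 7 >= 4
    items = record(items) + (rate - 33)
else:
    items = d % idx
d = items
emit(d)
acc = [(items - 4) * d for nodes in rate]
acc = acc - (rate + d)
log(rate)

acc = [(items - 4) * d for nodes in rate]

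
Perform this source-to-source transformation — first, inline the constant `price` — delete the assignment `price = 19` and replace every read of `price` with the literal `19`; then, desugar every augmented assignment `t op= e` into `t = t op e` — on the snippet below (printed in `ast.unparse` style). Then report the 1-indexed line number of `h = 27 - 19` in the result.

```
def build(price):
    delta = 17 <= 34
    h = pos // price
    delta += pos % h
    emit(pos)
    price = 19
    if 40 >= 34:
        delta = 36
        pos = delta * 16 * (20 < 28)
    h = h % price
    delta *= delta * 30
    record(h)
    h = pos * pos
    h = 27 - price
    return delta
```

13

Transformed code:
def build(price):
    delta = 17 <= 34
    h = pos // 19
    delta = delta + pos % h
    emit(pos)
    if 40 >= 34:
        delta = 36
        pos = delta * 16 * (20 < 28)
    h = h % 19
    delta = delta * (delta * 30)
    record(h)
    h = pos * pos
    h = 27 - 19
    return delta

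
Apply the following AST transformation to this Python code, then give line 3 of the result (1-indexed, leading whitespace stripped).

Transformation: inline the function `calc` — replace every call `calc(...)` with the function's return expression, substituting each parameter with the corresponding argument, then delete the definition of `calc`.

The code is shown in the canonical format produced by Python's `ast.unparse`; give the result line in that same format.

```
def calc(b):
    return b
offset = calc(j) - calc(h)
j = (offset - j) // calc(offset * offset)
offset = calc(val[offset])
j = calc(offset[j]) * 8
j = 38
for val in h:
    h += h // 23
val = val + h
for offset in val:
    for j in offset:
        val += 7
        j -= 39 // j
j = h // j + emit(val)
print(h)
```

Transformed code:
offset = j - h
j = (offset - j) // (offset * offset)
offset = val[offset]
j = offset[j] * 8
j = 38
for val in h:
    h += h // 23
val = val + h
for offset in val:
    for j in offset:
        val += 7
        j -= 39 // j
j = h // j + emit(val)
print(h)

offset = val[offset]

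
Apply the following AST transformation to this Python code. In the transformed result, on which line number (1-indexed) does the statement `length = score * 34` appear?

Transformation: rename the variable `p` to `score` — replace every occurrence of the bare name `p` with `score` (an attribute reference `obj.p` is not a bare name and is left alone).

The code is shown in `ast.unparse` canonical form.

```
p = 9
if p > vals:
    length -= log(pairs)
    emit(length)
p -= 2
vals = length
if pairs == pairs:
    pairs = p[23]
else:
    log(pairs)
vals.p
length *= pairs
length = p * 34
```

13

Transformed code:
score = 9
if score > vals:
    length -= log(pairs)
    emit(length)
score -= 2
vals = length
if pairs == pairs:
    pairs = score[23]
else:
    log(pairs)
vals.p
length *= pairs
length = score * 34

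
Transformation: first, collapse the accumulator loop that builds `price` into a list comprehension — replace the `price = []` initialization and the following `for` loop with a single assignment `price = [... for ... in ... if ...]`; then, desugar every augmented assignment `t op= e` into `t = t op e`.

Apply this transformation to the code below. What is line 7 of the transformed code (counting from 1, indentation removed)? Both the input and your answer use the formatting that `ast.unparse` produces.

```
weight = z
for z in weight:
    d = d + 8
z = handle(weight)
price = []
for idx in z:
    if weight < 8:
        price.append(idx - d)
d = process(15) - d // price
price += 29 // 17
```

price = price + 29 // 17

Transformed code:
weight = z
for z in weight:
    d = d + 8
z = handle(weight)
price = [idx - d for idx in z if weight < 8]
d = process(15) - d // price
price = price + 29 // 17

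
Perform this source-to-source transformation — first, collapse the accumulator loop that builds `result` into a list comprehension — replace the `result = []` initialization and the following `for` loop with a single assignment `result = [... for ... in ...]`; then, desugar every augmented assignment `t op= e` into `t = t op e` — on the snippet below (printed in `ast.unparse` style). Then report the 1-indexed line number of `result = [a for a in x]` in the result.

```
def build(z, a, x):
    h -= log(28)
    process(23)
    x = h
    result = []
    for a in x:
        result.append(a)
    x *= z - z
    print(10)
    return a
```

5

Transformed code:
def build(z, a, x):
    h = h - log(28)
    process(23)
    x = h
    result = [a for a in x]
    x = x * (z - z)
    print(10)
    return a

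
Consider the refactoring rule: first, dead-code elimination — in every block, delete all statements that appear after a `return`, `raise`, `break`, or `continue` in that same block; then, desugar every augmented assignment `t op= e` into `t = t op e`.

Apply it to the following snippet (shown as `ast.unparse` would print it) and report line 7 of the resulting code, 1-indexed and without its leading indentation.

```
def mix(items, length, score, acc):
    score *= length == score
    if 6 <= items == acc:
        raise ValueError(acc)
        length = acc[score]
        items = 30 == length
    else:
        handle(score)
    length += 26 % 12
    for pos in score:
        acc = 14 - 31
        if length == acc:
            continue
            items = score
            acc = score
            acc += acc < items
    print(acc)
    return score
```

length = length + 26 % 12

Transformed code:
def mix(items, length, score, acc):
    score = score * (length == score)
    if 6 <= items == acc:
        raise ValueError(acc)
    else:
        handle(score)
    length = length + 26 % 12
    for pos in score:
        acc = 14 - 31
        if length == acc:
            continue
    print(acc)
    return score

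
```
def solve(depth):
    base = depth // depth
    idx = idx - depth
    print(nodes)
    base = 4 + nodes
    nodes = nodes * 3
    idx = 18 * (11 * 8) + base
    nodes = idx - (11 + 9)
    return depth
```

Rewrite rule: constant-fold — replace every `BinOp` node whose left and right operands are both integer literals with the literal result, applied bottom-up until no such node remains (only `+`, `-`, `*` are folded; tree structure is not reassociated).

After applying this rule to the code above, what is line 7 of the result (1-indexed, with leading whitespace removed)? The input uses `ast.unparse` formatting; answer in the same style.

idx = 1584 + base

Transformed code:
def solve(depth):
    base = depth // depth
    idx = idx - depth
    print(nodes)
    base = 4 + nodes
    nodes = nodes * 3
    idx = 1584 + base
    nodes = idx - 20
    return depth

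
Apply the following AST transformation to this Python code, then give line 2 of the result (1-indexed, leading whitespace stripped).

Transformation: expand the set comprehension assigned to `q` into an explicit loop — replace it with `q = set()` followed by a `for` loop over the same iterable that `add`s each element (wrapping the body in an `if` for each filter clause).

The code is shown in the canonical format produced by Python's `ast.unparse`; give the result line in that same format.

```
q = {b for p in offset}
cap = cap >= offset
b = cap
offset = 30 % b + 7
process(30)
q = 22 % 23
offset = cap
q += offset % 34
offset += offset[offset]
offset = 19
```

for p in offset:

Transformed code:
q = set()
for p in offset:
    q.add(b)
cap = cap >= offset
b = cap
offset = 30 % b + 7
process(30)
q = 22 % 23
offset = cap
q += offset % 34
offset += offset[offset]
offset = 19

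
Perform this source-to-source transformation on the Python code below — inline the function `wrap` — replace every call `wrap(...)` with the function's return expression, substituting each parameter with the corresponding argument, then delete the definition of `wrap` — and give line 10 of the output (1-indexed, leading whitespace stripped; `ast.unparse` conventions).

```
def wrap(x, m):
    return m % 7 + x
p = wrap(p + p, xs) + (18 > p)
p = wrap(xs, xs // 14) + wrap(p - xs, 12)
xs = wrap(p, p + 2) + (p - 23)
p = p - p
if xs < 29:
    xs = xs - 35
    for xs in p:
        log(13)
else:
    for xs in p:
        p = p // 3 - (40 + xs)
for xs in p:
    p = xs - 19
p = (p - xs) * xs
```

Transformed code:
p = xs % 7 + (p + p) + (18 > p)
p = xs // 14 % 7 + xs + (12 % 7 + (p - xs))
xs = (p + 2) % 7 + p + (p - 23)
p = p - p
if xs < 29:
    xs = xs - 35
    for xs in p:
        log(13)
else:
    for xs in p:
        p = p // 3 - (40 + xs)
for xs in p:
    p = xs - 19
p = (p - xs) * xs

for xs in p:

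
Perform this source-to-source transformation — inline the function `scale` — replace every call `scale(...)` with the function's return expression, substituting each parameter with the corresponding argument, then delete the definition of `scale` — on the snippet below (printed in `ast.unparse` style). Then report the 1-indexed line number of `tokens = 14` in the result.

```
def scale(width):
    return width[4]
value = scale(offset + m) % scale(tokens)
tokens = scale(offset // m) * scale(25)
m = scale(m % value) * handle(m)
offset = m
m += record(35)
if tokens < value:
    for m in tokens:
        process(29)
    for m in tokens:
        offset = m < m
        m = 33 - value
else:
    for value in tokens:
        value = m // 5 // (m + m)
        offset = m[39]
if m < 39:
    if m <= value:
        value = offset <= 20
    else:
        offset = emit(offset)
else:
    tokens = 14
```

Transformed code:
value = (offset + m)[4] % tokens[4]
tokens = (offset // m)[4] * 25[4]
m = (m % value)[4] * handle(m)
offset = m
m += record(35)
if tokens < value:
    for m in tokens:
        process(29)
    for m in tokens:
        offset = m < m
        m = 33 - value
else:
    for value in tokens:
        value = m // 5 // (m + m)
        offset = m[39]
if m < 39:
    if m <= value:
        value = offset <= 20
    else:
        offset = emit(offset)
else:
    tokens = 14

22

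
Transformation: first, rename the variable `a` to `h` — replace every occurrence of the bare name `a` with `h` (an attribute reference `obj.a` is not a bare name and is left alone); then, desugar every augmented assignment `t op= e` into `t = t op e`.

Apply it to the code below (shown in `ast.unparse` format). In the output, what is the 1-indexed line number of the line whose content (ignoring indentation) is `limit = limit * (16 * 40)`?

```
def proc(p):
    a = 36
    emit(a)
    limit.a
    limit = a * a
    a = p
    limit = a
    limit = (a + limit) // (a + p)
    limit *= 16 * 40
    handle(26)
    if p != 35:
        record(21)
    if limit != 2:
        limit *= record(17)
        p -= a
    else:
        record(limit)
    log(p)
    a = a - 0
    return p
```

Transformed code:
def proc(p):
    h = 36
    emit(h)
    limit.a
    limit = h * h
    h = p
    limit = h
    limit = (h + limit) // (h + p)
    limit = limit * (16 * 40)
    handle(26)
    if p != 35:
        record(21)
    if limit != 2:
        limit = limit * record(17)
        p = p - h
    else:
        record(limit)
    log(p)
    h = h - 0
    return p

9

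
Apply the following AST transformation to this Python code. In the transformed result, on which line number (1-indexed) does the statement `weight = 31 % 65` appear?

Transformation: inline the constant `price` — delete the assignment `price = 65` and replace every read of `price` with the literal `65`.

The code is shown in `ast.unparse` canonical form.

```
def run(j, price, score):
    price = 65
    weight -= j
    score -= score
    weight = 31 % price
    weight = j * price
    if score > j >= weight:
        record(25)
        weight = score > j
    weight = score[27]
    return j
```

Transformed code:
def run(j, price, score):
    weight -= j
    score -= score
    weight = 31 % 65
    weight = j * 65
    if score > j >= weight:
        record(25)
        weight = score > j
    weight = score[27]
    return j

4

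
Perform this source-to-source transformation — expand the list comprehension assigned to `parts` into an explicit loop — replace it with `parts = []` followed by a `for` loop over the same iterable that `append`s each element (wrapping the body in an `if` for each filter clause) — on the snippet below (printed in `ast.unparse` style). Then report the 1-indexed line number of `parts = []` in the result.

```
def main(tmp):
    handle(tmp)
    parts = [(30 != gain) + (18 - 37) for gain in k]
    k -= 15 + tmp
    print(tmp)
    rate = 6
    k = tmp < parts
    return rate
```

Transformed code:
def main(tmp):
    handle(tmp)
    parts = []
    for gain in k:
        parts.append((30 != gain) + (18 - 37))
    k -= 15 + tmp
    print(tmp)
    rate = 6
    k = tmp < parts
    return rate

3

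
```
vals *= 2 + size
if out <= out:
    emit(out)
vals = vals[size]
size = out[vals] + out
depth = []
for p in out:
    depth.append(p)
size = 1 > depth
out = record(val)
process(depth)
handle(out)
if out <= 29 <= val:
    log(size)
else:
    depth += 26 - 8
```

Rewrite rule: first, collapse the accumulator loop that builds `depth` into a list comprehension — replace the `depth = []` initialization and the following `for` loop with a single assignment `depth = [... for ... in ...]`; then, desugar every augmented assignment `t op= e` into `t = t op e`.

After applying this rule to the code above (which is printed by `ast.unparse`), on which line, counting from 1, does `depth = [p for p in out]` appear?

Transformed code:
vals = vals * (2 + size)
if out <= out:
    emit(out)
vals = vals[size]
size = out[vals] + out
depth = [p for p in out]
size = 1 > depth
out = record(val)
process(depth)
handle(out)
if out <= 29 <= val:
    log(size)
else:
    depth = depth + (26 - 8)

6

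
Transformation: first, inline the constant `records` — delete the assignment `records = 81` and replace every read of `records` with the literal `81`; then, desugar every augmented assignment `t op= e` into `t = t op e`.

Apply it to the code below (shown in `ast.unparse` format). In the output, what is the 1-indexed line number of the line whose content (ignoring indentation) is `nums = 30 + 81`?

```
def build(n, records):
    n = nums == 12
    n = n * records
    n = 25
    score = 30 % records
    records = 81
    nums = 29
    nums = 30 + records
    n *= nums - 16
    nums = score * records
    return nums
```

7

Transformed code:
def build(n, records):
    n = nums == 12
    n = n * 81
    n = 25
    score = 30 % 81
    nums = 29
    nums = 30 + 81
    n = n * (nums - 16)
    nums = score * 81
    return nums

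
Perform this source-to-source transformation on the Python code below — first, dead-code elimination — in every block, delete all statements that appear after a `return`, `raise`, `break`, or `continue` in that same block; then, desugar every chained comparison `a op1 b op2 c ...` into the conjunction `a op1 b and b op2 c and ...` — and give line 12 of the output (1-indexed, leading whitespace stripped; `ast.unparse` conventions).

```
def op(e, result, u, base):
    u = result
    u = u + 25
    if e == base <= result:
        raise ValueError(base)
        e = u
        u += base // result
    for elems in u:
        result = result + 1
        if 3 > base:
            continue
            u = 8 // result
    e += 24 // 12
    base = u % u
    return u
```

Transformed code:
def op(e, result, u, base):
    u = result
    u = u + 25
    if e == base and base <= result:
        raise ValueError(base)
    for elems in u:
        result = result + 1
        if 3 > base:
            continue
    e += 24 // 12
    base = u % u
    return u

return u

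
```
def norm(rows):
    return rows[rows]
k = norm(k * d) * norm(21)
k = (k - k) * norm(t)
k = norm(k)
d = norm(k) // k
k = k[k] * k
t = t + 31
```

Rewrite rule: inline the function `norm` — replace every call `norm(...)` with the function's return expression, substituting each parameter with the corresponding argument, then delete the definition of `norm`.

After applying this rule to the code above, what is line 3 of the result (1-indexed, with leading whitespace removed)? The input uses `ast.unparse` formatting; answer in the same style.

Transformed code:
k = (k * d)[k * d] * 21[21]
k = (k - k) * t[t]
k = k[k]
d = k[k] // k
k = k[k] * k
t = t + 31

k = k[k]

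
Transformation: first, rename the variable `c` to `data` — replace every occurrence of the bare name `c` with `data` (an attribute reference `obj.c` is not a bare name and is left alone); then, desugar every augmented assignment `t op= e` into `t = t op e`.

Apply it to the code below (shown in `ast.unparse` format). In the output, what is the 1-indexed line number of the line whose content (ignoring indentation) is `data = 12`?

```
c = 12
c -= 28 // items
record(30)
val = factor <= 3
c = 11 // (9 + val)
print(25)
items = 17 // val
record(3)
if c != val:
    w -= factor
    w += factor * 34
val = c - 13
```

1

Transformed code:
data = 12
data = data - 28 // items
record(30)
val = factor <= 3
data = 11 // (9 + val)
print(25)
items = 17 // val
record(3)
if data != val:
    w = w - factor
    w = w + factor * 34
val = data - 13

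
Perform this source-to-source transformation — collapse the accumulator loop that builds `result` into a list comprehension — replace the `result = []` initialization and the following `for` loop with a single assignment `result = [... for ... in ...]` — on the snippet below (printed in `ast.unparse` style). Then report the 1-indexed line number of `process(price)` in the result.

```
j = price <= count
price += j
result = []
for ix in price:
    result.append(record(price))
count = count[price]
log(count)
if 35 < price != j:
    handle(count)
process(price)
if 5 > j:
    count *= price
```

8

Transformed code:
j = price <= count
price += j
result = [record(price) for ix in price]
count = count[price]
log(count)
if 35 < price != j:
    handle(count)
process(price)
if 5 > j:
    count *= price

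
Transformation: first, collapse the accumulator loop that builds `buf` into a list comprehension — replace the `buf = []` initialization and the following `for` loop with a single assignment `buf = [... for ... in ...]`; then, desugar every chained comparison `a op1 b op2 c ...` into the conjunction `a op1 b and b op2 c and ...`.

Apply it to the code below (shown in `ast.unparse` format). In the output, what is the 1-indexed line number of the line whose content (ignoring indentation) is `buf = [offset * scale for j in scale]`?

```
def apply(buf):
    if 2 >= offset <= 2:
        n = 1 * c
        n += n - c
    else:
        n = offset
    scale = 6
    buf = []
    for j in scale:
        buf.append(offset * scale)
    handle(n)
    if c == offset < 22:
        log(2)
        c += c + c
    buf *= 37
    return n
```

8

Transformed code:
def apply(buf):
    if 2 >= offset and offset <= 2:
        n = 1 * c
        n += n - c
    else:
        n = offset
    scale = 6
    buf = [offset * scale for j in scale]
    handle(n)
    if c == offset and offset < 22:
        log(2)
        c += c + c
    buf *= 37
    return n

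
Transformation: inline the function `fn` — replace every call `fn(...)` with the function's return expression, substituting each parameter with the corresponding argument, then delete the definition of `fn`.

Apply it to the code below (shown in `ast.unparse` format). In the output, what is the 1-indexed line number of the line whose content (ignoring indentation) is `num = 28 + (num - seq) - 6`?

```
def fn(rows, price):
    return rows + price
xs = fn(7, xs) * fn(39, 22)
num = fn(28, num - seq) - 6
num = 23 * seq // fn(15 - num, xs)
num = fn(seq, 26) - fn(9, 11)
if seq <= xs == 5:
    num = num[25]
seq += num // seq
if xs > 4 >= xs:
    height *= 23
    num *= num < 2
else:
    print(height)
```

2

Transformed code:
xs = (7 + xs) * (39 + 22)
num = 28 + (num - seq) - 6
num = 23 * seq // (15 - num + xs)
num = seq + 26 - (9 + 11)
if seq <= xs == 5:
    num = num[25]
seq += num // seq
if xs > 4 >= xs:
    height *= 23
    num *= num < 2
else:
    print(height)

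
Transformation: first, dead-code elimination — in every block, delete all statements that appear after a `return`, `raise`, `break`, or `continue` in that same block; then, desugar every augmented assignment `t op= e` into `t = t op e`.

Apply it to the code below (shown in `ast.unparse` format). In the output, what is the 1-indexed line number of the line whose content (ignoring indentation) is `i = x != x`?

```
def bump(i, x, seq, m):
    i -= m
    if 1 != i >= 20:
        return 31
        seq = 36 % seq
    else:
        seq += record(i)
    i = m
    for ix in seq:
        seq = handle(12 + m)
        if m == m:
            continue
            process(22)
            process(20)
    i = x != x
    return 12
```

Transformed code:
def bump(i, x, seq, m):
    i = i - m
    if 1 != i >= 20:
        return 31
    else:
        seq = seq + record(i)
    i = m
    for ix in seq:
        seq = handle(12 + m)
        if m == m:
            continue
    i = x != x
    return 12

12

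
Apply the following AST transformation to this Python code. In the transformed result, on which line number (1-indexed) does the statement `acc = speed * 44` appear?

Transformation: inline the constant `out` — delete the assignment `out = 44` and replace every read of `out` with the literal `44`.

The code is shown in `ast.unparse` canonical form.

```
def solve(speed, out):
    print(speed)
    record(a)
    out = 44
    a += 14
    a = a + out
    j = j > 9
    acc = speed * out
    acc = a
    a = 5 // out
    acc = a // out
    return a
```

Transformed code:
def solve(speed, out):
    print(speed)
    record(a)
    a += 14
    a = a + 44
    j = j > 9
    acc = speed * 44
    acc = a
    a = 5 // 44
    acc = a // 44
    return a

7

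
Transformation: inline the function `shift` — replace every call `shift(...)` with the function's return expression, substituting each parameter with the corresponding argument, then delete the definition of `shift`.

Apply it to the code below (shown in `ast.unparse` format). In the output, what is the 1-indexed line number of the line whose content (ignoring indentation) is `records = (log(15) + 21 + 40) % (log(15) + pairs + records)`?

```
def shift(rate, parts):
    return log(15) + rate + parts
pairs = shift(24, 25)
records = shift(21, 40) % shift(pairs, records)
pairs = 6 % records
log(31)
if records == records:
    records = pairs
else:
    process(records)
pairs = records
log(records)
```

2

Transformed code:
pairs = log(15) + 24 + 25
records = (log(15) + 21 + 40) % (log(15) + pairs + records)
pairs = 6 % records
log(31)
if records == records:
    records = pairs
else:
    process(records)
pairs = records
log(records)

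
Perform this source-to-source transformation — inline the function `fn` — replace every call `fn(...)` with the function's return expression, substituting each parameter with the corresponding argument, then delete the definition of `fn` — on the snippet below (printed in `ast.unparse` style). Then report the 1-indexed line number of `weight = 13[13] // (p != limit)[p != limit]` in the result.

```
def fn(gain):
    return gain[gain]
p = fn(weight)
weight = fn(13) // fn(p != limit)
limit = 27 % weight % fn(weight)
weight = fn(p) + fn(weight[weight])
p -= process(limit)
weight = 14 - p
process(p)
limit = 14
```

Transformed code:
p = weight[weight]
weight = 13[13] // (p != limit)[p != limit]
limit = 27 % weight % weight[weight]
weight = p[p] + weight[weight][weight[weight]]
p -= process(limit)
weight = 14 - p
process(p)
limit = 14

2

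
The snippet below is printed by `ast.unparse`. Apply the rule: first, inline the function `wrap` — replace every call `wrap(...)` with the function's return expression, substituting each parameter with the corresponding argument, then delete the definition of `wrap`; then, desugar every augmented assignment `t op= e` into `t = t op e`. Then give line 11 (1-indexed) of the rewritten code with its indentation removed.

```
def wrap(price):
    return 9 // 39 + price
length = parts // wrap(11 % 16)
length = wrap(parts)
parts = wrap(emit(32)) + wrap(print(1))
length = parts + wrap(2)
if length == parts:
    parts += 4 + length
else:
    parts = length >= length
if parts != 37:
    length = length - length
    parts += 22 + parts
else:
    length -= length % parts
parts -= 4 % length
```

Transformed code:
length = parts // (9 // 39 + 11 % 16)
length = 9 // 39 + parts
parts = 9 // 39 + emit(32) + (9 // 39 + print(1))
length = parts + (9 // 39 + 2)
if length == parts:
    parts = parts + (4 + length)
else:
    parts = length >= length
if parts != 37:
    length = length - length
    parts = parts + (22 + parts)
else:
    length = length - length % parts
parts = parts - 4 % length

parts = parts + (22 + parts)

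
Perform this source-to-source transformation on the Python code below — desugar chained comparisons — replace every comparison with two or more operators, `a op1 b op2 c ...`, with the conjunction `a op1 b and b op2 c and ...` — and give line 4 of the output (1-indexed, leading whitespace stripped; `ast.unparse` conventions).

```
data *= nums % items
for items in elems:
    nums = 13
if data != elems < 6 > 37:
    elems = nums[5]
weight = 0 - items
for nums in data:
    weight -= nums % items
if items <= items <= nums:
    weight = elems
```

Transformed code:
data *= nums % items
for items in elems:
    nums = 13
if data != elems and elems < 6 and (6 > 37):
    elems = nums[5]
weight = 0 - items
for nums in data:
    weight -= nums % items
if items <= items and items <= nums:
    weight = elems

if data != elems and elems < 6 and (6 > 37):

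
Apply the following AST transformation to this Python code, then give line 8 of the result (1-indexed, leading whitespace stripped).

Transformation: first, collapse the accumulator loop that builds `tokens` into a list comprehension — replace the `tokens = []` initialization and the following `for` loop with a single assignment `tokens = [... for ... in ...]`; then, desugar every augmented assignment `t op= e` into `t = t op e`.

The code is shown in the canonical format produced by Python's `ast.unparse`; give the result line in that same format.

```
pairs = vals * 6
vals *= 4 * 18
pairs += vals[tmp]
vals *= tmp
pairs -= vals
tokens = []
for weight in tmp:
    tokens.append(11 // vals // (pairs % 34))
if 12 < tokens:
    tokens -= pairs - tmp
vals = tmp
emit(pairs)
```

Transformed code:
pairs = vals * 6
vals = vals * (4 * 18)
pairs = pairs + vals[tmp]
vals = vals * tmp
pairs = pairs - vals
tokens = [11 // vals // (pairs % 34) for weight in tmp]
if 12 < tokens:
    tokens = tokens - (pairs - tmp)
vals = tmp
emit(pairs)

tokens = tokens - (pairs - tmp)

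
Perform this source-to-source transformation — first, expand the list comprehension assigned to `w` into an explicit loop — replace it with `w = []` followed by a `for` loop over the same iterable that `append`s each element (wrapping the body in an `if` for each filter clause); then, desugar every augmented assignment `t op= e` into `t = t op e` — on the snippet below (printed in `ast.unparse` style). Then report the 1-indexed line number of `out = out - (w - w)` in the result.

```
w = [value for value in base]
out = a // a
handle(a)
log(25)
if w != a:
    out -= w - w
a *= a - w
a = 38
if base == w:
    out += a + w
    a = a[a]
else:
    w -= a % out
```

8

Transformed code:
w = []
for value in base:
    w.append(value)
out = a // a
handle(a)
log(25)
if w != a:
    out = out - (w - w)
a = a * (a - w)
a = 38
if base == w:
    out = out + (a + w)
    a = a[a]
else:
    w = w - a % out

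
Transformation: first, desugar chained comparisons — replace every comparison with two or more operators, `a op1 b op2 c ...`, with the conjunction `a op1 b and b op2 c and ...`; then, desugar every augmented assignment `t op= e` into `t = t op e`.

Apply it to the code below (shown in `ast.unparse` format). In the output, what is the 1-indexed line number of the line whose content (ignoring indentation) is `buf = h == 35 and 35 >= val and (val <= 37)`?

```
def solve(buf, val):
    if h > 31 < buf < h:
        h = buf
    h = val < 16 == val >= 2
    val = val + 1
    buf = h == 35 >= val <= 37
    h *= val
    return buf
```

Transformed code:
def solve(buf, val):
    if h > 31 and 31 < buf and (buf < h):
        h = buf
    h = val < 16 and 16 == val and (val >= 2)
    val = val + 1
    buf = h == 35 and 35 >= val and (val <= 37)
    h = h * val
    return buf

6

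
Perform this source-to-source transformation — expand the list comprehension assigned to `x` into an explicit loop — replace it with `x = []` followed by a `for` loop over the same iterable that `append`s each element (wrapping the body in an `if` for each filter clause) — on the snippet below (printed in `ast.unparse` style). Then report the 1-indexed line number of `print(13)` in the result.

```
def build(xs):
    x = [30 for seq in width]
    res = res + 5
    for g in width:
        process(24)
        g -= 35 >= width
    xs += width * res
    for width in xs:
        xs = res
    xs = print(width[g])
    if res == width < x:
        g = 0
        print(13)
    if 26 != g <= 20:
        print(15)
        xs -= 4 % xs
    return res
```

Transformed code:
def build(xs):
    x = []
    for seq in width:
        x.append(30)
    res = res + 5
    for g in width:
        process(24)
        g -= 35 >= width
    xs += width * res
    for width in xs:
        xs = res
    xs = print(width[g])
    if res == width < x:
        g = 0
        print(13)
    if 26 != g <= 20:
        print(15)
        xs -= 4 % xs
    return res

15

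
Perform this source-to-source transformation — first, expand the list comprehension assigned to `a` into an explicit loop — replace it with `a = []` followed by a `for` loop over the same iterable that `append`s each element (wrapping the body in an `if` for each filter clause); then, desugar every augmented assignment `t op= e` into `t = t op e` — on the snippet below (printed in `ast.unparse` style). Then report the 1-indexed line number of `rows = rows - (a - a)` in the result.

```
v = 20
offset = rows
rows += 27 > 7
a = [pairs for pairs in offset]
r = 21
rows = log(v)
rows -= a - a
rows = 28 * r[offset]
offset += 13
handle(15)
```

9

Transformed code:
v = 20
offset = rows
rows = rows + (27 > 7)
a = []
for pairs in offset:
    a.append(pairs)
r = 21
rows = log(v)
rows = rows - (a - a)
rows = 28 * r[offset]
offset = offset + 13
handle(15)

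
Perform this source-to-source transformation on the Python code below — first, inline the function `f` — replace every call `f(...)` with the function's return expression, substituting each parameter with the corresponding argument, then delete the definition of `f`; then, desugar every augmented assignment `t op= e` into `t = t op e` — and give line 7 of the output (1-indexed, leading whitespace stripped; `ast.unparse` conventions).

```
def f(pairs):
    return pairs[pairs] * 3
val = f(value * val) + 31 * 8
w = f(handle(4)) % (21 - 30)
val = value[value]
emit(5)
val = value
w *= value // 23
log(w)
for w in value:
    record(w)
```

log(w)

Transformed code:
val = (value * val)[value * val] * 3 + 31 * 8
w = handle(4)[handle(4)] * 3 % (21 - 30)
val = value[value]
emit(5)
val = value
w = w * (value // 23)
log(w)
for w in value:
    record(w)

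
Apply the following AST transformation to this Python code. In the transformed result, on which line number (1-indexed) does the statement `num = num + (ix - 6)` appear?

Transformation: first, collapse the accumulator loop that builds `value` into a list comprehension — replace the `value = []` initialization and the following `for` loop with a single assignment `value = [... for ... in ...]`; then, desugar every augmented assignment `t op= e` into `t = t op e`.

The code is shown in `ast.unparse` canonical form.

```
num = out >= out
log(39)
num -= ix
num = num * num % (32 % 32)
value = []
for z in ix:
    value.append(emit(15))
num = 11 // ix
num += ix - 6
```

7

Transformed code:
num = out >= out
log(39)
num = num - ix
num = num * num % (32 % 32)
value = [emit(15) for z in ix]
num = 11 // ix
num = num + (ix - 6)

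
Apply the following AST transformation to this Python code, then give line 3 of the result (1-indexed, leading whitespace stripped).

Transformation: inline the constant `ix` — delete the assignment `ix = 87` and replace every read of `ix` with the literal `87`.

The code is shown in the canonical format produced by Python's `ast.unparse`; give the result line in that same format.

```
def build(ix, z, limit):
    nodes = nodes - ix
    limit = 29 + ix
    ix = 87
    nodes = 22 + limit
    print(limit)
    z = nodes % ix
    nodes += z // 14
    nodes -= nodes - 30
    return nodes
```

limit = 29 + 87

Transformed code:
def build(ix, z, limit):
    nodes = nodes - 87
    limit = 29 + 87
    nodes = 22 + limit
    print(limit)
    z = nodes % 87
    nodes += z // 14
    nodes -= nodes - 30
    return nodes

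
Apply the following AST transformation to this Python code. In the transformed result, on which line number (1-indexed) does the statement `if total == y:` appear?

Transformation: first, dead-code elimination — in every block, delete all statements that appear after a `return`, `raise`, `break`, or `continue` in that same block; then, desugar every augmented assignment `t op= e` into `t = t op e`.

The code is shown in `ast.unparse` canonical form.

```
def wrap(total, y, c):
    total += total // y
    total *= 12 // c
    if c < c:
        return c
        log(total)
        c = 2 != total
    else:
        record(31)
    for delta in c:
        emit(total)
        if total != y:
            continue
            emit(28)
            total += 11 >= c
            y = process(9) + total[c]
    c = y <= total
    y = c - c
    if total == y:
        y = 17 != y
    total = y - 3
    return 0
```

Transformed code:
def wrap(total, y, c):
    total = total + total // y
    total = total * (12 // c)
    if c < c:
        return c
    else:
        record(31)
    for delta in c:
        emit(total)
        if total != y:
            continue
    c = y <= total
    y = c - c
    if total == y:
        y = 17 != y
    total = y - 3
    return 0

14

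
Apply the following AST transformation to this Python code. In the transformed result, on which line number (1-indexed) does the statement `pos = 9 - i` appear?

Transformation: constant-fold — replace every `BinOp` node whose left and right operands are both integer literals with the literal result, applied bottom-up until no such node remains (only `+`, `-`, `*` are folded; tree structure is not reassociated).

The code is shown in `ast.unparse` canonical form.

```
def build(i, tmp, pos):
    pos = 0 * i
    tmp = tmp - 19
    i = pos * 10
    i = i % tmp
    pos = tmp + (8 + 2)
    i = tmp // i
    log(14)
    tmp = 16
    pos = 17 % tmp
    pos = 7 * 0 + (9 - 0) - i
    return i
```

11

Transformed code:
def build(i, tmp, pos):
    pos = 0 * i
    tmp = tmp - 19
    i = pos * 10
    i = i % tmp
    pos = tmp + 10
    i = tmp // i
    log(14)
    tmp = 16
    pos = 17 % tmp
    pos = 9 - i
    return i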